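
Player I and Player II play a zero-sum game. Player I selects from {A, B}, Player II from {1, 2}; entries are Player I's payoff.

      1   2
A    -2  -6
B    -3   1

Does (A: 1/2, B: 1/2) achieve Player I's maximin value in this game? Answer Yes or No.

Against 1 this mix gives (1/2)·(-2) + (1/2)·(-3) = -5/2.
Against 2 this mix gives (1/2)·(-6) + (1/2)·1 = -5/2.
All of Player II's active replies (1, 2) yield -5/2, and no column does worse for Player I. The mix makes Player II indifferent and guarantees -5/2, so it is optimal.

Yes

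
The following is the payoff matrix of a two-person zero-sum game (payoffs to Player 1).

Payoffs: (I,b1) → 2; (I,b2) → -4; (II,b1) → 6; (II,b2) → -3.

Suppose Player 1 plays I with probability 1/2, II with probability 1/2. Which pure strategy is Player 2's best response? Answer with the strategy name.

If Player 2 plays b1, Player 1's expected payoff is (1/2)·2 + (1/2)·6 = 4.
If Player 2 plays b2, Player 1's expected payoff is (1/2)·(-4) + (1/2)·(-3) = -7/2.
Player 2 minimizes Player 1's payoff; the smallest is -7/2, so the best response is b2.

b2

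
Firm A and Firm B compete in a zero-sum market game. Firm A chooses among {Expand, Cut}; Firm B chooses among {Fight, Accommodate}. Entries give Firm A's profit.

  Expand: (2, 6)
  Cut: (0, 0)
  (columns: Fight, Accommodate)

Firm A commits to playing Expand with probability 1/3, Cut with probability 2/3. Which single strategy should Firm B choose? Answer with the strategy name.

Fight

If Firm B plays Fight, Firm A's expected payoff is (1/3)·2 + (2/3)·0 = 2/3.
If Firm B plays Accommodate, Firm A's expected payoff is (1/3)·6 + (2/3)·0 = 2.
Firm B minimizes Firm A's payoff; the smallest is 2/3, so the best response is Fight.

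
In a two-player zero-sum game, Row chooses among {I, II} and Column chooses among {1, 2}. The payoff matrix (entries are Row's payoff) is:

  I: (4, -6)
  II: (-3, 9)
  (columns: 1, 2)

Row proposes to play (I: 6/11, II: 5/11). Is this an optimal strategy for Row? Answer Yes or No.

Against 1 this mix gives (6/11)·4 + (5/11)·(-3) = 9/11.
Against 2 this mix gives (6/11)·(-6) + (5/11)·9 = 9/11.
All of Column's active replies (1, 2) yield 9/11, and no column does worse for Row. The mix makes Column indifferent and guarantees 9/11, so it is optimal.

Yes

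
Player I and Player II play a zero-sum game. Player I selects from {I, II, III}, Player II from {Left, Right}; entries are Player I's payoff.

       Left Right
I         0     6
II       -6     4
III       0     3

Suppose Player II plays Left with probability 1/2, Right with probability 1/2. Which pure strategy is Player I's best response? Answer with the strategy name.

I

Expected payoff of I: (1/2)·0 + (1/2)·6 = 3.
Expected payoff of II: (1/2)·(-6) + (1/2)·4 = -1.
Expected payoff of III: (1/2)·0 + (1/2)·3 = 3/2.
The largest is 3, so Player I's best response is I.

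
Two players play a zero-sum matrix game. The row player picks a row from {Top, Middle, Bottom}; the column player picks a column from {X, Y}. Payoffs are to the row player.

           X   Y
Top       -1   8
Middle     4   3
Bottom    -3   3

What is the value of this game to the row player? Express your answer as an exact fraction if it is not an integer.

Row minima: Top → -1, Middle → 3, Bottom → -3; maximin = 3.
Column maxima: X → 4, Y → 8; minimax = 4.
3 ≠ 4, so there is no saddle point; optimal play is mixed.
Bottom is strictly dominated by Top, so the row player never plays it.
On the remaining 2×2 (Top, Middle vs X, Y):
Let the row player play Top with probability p. Expected payoff against X: (-1)p + 4(1−p) = −5p + 4; against Y: 8p + 3(1−p) = 5p + 3.
Setting these equal: −5p + 4 = 5p + 3 ⇒ −10p = -1 ⇒ p = 1/10, and the value is (-5)·(1/10) + 4 = 7/2.
For the column player: with q = P(X), equating Top's and Middle's payoffs gives −9q + 8 = q + 3 ⇒ q = 1/2.

7/2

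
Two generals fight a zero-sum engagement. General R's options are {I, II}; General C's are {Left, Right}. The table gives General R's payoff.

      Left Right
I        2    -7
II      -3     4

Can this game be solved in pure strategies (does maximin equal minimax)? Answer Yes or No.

No

Row minima: I → -7, II → -3; maximin = -3.
Column maxima: Left → 2, Right → 4; minimax = 2.
-3 ≠ 2, so no pure-strategy equilibrium exists.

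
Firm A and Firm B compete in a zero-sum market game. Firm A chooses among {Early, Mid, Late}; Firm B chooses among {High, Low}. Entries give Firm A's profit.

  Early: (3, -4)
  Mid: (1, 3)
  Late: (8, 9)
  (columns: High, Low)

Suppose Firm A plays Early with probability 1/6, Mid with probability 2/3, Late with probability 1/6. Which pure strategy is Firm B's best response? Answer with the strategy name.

If Firm B plays High, Firm A's expected payoff is (1/6)·3 + (2/3)·1 + (1/6)·8 = 5/2.
If Firm B plays Low, Firm A's expected payoff is (1/6)·(-4) + (2/3)·3 + (1/6)·9 = 17/6.
Firm B minimizes Firm A's payoff; the smallest is 5/2, so the best response is High.

High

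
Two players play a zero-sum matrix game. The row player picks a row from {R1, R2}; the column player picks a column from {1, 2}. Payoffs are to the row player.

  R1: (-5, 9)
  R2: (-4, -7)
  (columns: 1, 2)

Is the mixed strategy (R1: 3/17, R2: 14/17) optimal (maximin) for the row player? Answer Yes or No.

Yes

Against 1 this mix gives (3/17)·(-5) + (14/17)·(-4) = -71/17.
Against 2 this mix gives (3/17)·9 + (14/17)·(-7) = -71/17.
All of the column player's active replies (1, 2) yield -71/17, and no column does worse for the row player. The mix makes the column player indifferent and guarantees -71/17, so it is optimal.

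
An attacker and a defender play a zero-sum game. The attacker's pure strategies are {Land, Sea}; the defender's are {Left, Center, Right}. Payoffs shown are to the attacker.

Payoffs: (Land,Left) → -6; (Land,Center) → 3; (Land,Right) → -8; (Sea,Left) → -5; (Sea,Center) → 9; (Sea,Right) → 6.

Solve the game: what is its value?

Row minima: Land → -8, Sea → -5; maximin = -5.
Column maxima: Left → -5, Center → 9, Right → 6; minimax = -5.
Since maximin = minimax = -5, there is a saddle point and the value is -5.

-5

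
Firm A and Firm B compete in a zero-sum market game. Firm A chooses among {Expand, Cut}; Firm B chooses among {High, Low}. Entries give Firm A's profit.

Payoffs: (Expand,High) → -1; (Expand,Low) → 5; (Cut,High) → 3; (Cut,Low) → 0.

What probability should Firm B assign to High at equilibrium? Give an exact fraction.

Row minima: Expand → -1, Cut → 0; maximin = 0.
Column maxima: High → 3, Low → 5; minimax = 3.
0 ≠ 3, so there is no saddle point; optimal play is mixed.
Let Firm A play Expand with probability p. Expected payoff against High: (-1)p + 3(1−p) = −4p + 3; against Low: 5p + 0(1−p) = 5p.
Setting these equal: −4p + 3 = 5p ⇒ −9p = -3 ⇒ p = 1/3, and the value is (-4)·(1/3) + 3 = 5/3.
For Firm B: with q = P(High), equating Expand's and Cut's payoffs gives −6q + 5 = 3q ⇒ q = 5/9.

5/9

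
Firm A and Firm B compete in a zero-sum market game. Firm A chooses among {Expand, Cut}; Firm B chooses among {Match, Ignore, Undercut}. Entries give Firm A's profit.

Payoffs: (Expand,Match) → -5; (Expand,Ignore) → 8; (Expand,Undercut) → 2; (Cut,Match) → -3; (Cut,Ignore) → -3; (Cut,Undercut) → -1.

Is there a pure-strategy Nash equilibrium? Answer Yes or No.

Yes

Row minima: Expand → -5, Cut → -3; maximin = -3.
Column maxima: Match → -3, Ignore → 8, Undercut → 2; minimax = -3.
maximin = minimax = -3, so a saddle point exists.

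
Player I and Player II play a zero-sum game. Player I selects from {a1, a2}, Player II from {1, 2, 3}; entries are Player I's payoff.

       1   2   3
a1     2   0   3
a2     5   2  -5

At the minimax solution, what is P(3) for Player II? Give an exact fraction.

1/5

Row minima: a1 → 0, a2 → -5; maximin = 0.
Column maxima: 1 → 5, 2 → 2, 3 → 3; minimax = 2.
0 ≠ 2, so there is no saddle point; optimal play is mixed.
1 is strictly dominated by 2 (it gives Player I strictly more in every row), so Player II never plays it.
On the remaining 2×2 (a1, a2 vs 2, 3):
Let Player I play a1 with probability p. Expected payoff against 2: 0p + 2(1−p) = −2p + 2; against 3: 3p + (-5)(1−p) = 8p − 5.
Setting these equal: −2p + 2 = 8p − 5 ⇒ −10p = -7 ⇒ p = 7/10, and the value is (-2)·(7/10) + 2 = 3/5.
For Player II: with q = P(2), equating a1's and a2's payoffs gives −3q + 3 = 7q − 5 ⇒ q = 4/5.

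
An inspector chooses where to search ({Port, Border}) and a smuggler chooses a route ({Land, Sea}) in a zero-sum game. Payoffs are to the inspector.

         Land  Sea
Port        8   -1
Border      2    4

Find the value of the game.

34/11

Row minima: Port → -1, Border → 2; maximin = 2.
Column maxima: Land → 8, Sea → 4; minimax = 4.
2 ≠ 4, so there is no saddle point; optimal play is mixed.
Let the inspector play Port with probability p. Expected payoff against Land: 8p + 2(1−p) = 6p + 2; against Sea: (-1)p + 4(1−p) = −5p + 4.
Setting these equal: 6p + 2 = −5p + 4 ⇒ 11p = 2 ⇒ p = 2/11, and the value is (6)·(2/11) + 2 = 34/11.
For the smuggler: with q = P(Land), equating Port's and Border's payoffs gives 9q − 1 = −2q + 4 ⇒ q = 5/11.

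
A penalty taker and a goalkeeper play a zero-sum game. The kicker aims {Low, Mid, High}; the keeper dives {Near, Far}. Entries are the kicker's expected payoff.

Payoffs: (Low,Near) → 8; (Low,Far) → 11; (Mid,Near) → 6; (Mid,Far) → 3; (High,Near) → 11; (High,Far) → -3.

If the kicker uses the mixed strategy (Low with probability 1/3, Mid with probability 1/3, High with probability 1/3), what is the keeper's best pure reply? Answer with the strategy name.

Far

If the keeper plays Near, the kicker's expected payoff is (1/3)·8 + (1/3)·6 + (1/3)·11 = 25/3.
If the keeper plays Far, the kicker's expected payoff is (1/3)·11 + (1/3)·3 + (1/3)·(-3) = 11/3.
The keeper minimizes the kicker's payoff; the smallest is 11/3, so the best response is Far.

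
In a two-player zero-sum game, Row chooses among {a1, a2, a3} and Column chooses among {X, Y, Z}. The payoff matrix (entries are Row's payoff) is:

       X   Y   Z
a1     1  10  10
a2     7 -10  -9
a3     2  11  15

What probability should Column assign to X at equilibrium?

21/26

Row minima: a1 → 1, a2 → -10, a3 → 2; maximin = 2.
Column maxima: X → 7, Y → 11, Z → 15; minimax = 7.
2 ≠ 7, so there is no saddle point; optimal play is mixed.
a1 is strictly dominated by a3, so Row never plays it.
With a1 eliminated, Z is strictly dominated by Y (it gives Row strictly more in every remaining row), so Column never plays it.
On the remaining 2×2 (a2, a3 vs X, Y):
Let Row play a2 with probability p. Expected payoff against X: 7p + 2(1−p) = 5p + 2; against Y: (-10)p + 11(1−p) = −21p + 11.
Setting these equal: 5p + 2 = −21p + 11 ⇒ 26p = 9 ⇒ p = 9/26, and the value is (5)·(9/26) + 2 = 97/26.
For Column: with q = P(X), equating a2's and a3's payoffs gives 17q − 10 = −9q + 11 ⇒ q = 21/26.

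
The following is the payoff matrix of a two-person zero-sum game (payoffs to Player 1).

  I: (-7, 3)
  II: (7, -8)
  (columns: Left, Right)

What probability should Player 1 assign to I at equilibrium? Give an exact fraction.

Row minima: I → -7, II → -8; maximin = -7.
Column maxima: Left → 7, Right → 3; minimax = 3.
-7 ≠ 3, so there is no saddle point; optimal play is mixed.
Let Player 1 play I with probability p. Expected payoff against Left: (-7)p + 7(1−p) = −14p + 7; against Right: 3p + (-8)(1−p) = 11p − 8.
Setting these equal: −14p + 7 = 11p − 8 ⇒ −25p = -15 ⇒ p = 3/5, and the value is (-14)·(3/5) + 7 = -7/5.
For Player 2: with q = P(Left), equating I's and II's payoffs gives −10q + 3 = 15q − 8 ⇒ q = 11/25.

3/5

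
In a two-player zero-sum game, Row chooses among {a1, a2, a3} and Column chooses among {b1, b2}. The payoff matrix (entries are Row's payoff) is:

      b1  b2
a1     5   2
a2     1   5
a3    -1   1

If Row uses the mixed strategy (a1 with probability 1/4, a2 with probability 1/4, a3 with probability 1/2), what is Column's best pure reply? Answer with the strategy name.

If Column plays b1, Row's expected payoff is (1/4)·5 + (1/4)·1 + (1/2)·(-1) = 1.
If Column plays b2, Row's expected payoff is (1/4)·2 + (1/4)·5 + (1/2)·1 = 9/4.
Column minimizes Row's payoff; the smallest is 1, so the best response is b1.

b1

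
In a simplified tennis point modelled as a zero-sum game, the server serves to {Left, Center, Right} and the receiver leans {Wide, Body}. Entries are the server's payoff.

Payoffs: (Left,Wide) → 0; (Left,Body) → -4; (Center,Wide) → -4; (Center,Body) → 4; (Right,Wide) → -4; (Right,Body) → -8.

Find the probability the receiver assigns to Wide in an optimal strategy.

2/3

Row minima: Left → -4, Center → -4, Right → -8; maximin = -4.
Column maxima: Wide → 0, Body → 4; minimax = 0.
-4 ≠ 0, so there is no saddle point; optimal play is mixed.
Right is strictly dominated by Left, so the server never plays it.
On the remaining 2×2 (Left, Center vs Wide, Body):
Let the server play Left with probability p. Expected payoff against Wide: 0p + (-4)(1−p) = 4p − 4; against Body: (-4)p + 4(1−p) = −8p + 4.
Setting these equal: 4p − 4 = −8p + 4 ⇒ 12p = 8 ⇒ p = 2/3, and the value is (4)·(2/3) − 4 = -4/3.
For the receiver: with q = P(Wide), equating Left's and Center's payoffs gives 4q − 4 = −8q + 4 ⇒ q = 2/3.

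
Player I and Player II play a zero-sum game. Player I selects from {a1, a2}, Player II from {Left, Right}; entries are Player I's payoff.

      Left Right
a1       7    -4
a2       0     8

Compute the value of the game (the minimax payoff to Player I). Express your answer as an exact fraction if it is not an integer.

56/19

Row minima: a1 → -4, a2 → 0; maximin = 0.
Column maxima: Left → 7, Right → 8; minimax = 7.
0 ≠ 7, so there is no saddle point; optimal play is mixed.
Let Player I play a1 with probability p. Expected payoff against Left: 7p + 0(1−p) = 7p; against Right: (-4)p + 8(1−p) = −12p + 8.
Setting these equal: 7p = −12p + 8 ⇒ 19p = 8 ⇒ p = 8/19, and the value is (7)·(8/19) = 56/19.
For Player II: with q = P(Left), equating a1's and a2's payoffs gives 11q − 4 = −8q + 8 ⇒ q = 12/19.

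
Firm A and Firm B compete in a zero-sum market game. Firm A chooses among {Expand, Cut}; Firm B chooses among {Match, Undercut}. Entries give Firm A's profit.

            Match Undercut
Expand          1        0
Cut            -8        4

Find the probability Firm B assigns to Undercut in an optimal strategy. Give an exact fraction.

Row minima: Expand → 0, Cut → -8; maximin = 0.
Column maxima: Match → 1, Undercut → 4; minimax = 1.
0 ≠ 1, so there is no saddle point; optimal play is mixed.
Let Firm A play Expand with probability p. Expected payoff against Match: 1p + (-8)(1−p) = 9p − 8; against Undercut: 0p + 4(1−p) = −4p + 4.
Setting these equal: 9p − 8 = −4p + 4 ⇒ 13p = 12 ⇒ p = 12/13, and the value is (9)·(12/13) − 8 = 4/13.
For Firm B: with q = P(Match), equating Expand's and Cut's payoffs gives q = −12q + 4 ⇒ q = 4/13.

9/13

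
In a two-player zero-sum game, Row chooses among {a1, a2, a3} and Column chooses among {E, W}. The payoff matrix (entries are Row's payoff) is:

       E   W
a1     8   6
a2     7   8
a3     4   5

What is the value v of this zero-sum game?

22/3

Row minima: a1 → 6, a2 → 7, a3 → 4; maximin = 7.
Column maxima: E → 8, W → 8; minimax = 8.
7 ≠ 8, so there is no saddle point; optimal play is mixed.
a3 is strictly dominated by a1, so Row never plays it.
On the remaining 2×2 (a1, a2 vs E, W):
Let Row play a1 with probability p. Expected payoff against E: 8p + 7(1−p) = p + 7; against W: 6p + 8(1−p) = −2p + 8.
Setting these equal: p + 7 = −2p + 8 ⇒ 3p = 1 ⇒ p = 1/3, and the value is (1)·(1/3) + 7 = 22/3.
For Column: with q = P(E), equating a1's and a2's payoffs gives 2q + 6 = −q + 8 ⇒ q = 2/3.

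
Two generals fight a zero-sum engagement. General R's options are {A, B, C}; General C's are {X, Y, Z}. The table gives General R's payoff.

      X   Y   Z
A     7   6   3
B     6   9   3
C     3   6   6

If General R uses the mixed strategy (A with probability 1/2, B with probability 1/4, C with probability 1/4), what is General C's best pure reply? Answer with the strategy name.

If General C plays X, General R's expected payoff is (1/2)·7 + (1/4)·6 + (1/4)·3 = 23/4.
If General C plays Y, General R's expected payoff is (1/2)·6 + (1/4)·9 + (1/4)·6 = 27/4.
If General C plays Z, General R's expected payoff is (1/2)·3 + (1/4)·3 + (1/4)·6 = 15/4.
General C minimizes General R's payoff; the smallest is 15/4, so the best response is Z.

Z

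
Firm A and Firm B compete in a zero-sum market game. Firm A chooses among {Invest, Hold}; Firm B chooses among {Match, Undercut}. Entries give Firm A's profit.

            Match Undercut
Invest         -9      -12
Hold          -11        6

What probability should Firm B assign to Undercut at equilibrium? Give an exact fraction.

1/10

Row minima: Invest → -12, Hold → -11; maximin = -11.
Column maxima: Match → -9, Undercut → 6; minimax = -9.
-11 ≠ -9, so there is no saddle point; optimal play is mixed.
Let Firm A play Invest with probability p. Expected payoff against Match: (-9)p + (-11)(1−p) = 2p − 11; against Undercut: (-12)p + 6(1−p) = −18p + 6.
Setting these equal: 2p − 11 = −18p + 6 ⇒ 20p = 17 ⇒ p = 17/20, and the value is (2)·(17/20) − 11 = -93/10.
For Firm B: with q = P(Match), equating Invest's and Hold's payoffs gives 3q − 12 = −17q + 6 ⇒ q = 9/10.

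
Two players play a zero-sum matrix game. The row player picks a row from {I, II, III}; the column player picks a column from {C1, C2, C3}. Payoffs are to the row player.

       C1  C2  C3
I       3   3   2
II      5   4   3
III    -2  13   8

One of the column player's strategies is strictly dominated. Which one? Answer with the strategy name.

C3 holds the row player's payoff strictly below C2 in every row: 2 < 3, 3 < 4, 8 < 13.
So C2 is strictly dominated for the column player.

C2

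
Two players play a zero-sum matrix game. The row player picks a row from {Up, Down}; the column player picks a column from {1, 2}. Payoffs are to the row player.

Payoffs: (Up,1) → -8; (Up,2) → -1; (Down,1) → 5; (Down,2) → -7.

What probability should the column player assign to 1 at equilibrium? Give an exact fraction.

6/19

Row minima: Up → -8, Down → -7; maximin = -7.
Column maxima: 1 → 5, 2 → -1; minimax = -1.
-7 ≠ -1, so there is no saddle point; optimal play is mixed.
Let the row player play Up with probability p. Expected payoff against 1: (-8)p + 5(1−p) = −13p + 5; against 2: (-1)p + (-7)(1−p) = 6p − 7.
Setting these equal: −13p + 5 = 6p − 7 ⇒ −19p = -12 ⇒ p = 12/19, and the value is (-13)·(12/19) + 5 = -61/19.
For the column player: with q = P(1), equating Up's and Down's payoffs gives −7q − 1 = 12q − 7 ⇒ q = 6/19.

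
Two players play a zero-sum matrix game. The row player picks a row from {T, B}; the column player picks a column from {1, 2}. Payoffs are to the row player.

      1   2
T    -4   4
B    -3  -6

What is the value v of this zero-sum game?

Row minima: T → -4, B → -6; maximin = -4.
Column maxima: 1 → -3, 2 → 4; minimax = -3.
-4 ≠ -3, so there is no saddle point; optimal play is mixed.
Let the row player play T with probability p. Expected payoff against 1: (-4)p + (-3)(1−p) = −p − 3; against 2: 4p + (-6)(1−p) = 10p − 6.
Setting these equal: −p − 3 = 10p − 6 ⇒ −11p = -3 ⇒ p = 3/11, and the value is (-1)·(3/11) − 3 = -36/11.
For the column player: with q = P(1), equating T's and B's payoffs gives −8q + 4 = 3q − 6 ⇒ q = 10/11.

-36/11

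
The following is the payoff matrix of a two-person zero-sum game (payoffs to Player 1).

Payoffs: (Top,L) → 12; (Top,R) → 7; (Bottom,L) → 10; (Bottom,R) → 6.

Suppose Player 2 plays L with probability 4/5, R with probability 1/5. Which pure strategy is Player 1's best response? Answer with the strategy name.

Top

Expected payoff of Top: (4/5)·12 + (1/5)·7 = 11.
Expected payoff of Bottom: (4/5)·10 + (1/5)·6 = 46/5.
The largest is 11, so Player 1's best response is Top.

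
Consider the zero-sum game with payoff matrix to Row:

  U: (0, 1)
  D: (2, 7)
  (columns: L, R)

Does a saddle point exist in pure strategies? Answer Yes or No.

Row minima: U → 0, D → 2; maximin = 2.
Column maxima: L → 2, R → 7; minimax = 2.
maximin = minimax = 2, so a saddle point exists.

Yes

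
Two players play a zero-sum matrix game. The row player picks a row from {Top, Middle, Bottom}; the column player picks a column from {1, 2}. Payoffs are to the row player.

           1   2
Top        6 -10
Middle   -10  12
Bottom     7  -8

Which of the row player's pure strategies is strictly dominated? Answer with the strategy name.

Top

Bottom gives a strictly higher payoff than Top against every column: 7 > 6, -8 > -10.
So Top is strictly dominated and the row player never plays it.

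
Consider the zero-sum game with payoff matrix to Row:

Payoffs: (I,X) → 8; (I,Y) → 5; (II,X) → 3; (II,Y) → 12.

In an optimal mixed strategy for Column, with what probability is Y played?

5/12

Row minima: I → 5, II → 3; maximin = 5.
Column maxima: X → 8, Y → 12; minimax = 8.
5 ≠ 8, so there is no saddle point; optimal play is mixed.
Let Row play I with probability p. Expected payoff against X: 8p + 3(1−p) = 5p + 3; against Y: 5p + 12(1−p) = −7p + 12.
Setting these equal: 5p + 3 = −7p + 12 ⇒ 12p = 9 ⇒ p = 3/4, and the value is (5)·(3/4) + 3 = 27/4.
For Column: with q = P(X), equating I's and II's payoffs gives 3q + 5 = −9q + 12 ⇒ q = 7/12.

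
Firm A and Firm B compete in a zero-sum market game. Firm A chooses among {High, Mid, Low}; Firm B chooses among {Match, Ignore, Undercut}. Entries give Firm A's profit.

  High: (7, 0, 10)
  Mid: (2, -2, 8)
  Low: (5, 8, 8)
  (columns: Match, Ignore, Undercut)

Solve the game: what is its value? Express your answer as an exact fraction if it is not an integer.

28/5

Row minima: High → 0, Mid → -2, Low → 5; maximin = 5.
Column maxima: Match → 7, Ignore → 8, Undercut → 10; minimax = 7.
5 ≠ 7, so there is no saddle point; optimal play is mixed.
Mid is strictly dominated by High, so Firm A never plays it.
Undercut is strictly dominated by Match (it gives Firm A strictly more in every row), so Firm B never plays it.
On the remaining 2×2 (High, Low vs Match, Ignore):
Let Firm A play High with probability p. Expected payoff against Match: 7p + 5(1−p) = 2p + 5; against Ignore: 0p + 8(1−p) = −8p + 8.
Setting these equal: 2p + 5 = −8p + 8 ⇒ 10p = 3 ⇒ p = 3/10, and the value is (2)·(3/10) + 5 = 28/5.
For Firm B: with q = P(Match), equating High's and Low's payoffs gives 7q = −3q + 8 ⇒ q = 4/5.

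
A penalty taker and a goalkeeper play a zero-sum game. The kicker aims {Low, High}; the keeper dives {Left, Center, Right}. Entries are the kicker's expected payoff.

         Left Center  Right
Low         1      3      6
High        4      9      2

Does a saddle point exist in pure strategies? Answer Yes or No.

No

Row minima: Low → 1, High → 2; maximin = 2.
Column maxima: Left → 4, Center → 9, Right → 6; minimax = 4.
2 ≠ 4, so no pure-strategy equilibrium exists.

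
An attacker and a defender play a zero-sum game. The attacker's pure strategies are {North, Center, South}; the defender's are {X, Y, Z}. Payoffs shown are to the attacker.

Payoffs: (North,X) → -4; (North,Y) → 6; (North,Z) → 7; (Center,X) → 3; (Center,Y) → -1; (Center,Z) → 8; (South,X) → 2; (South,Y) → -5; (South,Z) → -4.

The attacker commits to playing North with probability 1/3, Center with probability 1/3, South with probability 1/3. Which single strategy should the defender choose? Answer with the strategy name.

Y

If the defender plays X, the attacker's expected payoff is (1/3)·(-4) + (1/3)·3 + (1/3)·2 = 1/3.
If the defender plays Y, the attacker's expected payoff is (1/3)·6 + (1/3)·(-1) + (1/3)·(-5) = 0.
If the defender plays Z, the attacker's expected payoff is (1/3)·7 + (1/3)·8 + (1/3)·(-4) = 11/3.
The defender minimizes the attacker's payoff; the smallest is 0, so the best response is Y.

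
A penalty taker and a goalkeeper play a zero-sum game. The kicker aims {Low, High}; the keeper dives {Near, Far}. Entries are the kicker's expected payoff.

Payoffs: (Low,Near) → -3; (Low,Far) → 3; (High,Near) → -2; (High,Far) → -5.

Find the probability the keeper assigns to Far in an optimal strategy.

Row minima: Low → -3, High → -5; maximin = -3.
Column maxima: Near → -2, Far → 3; minimax = -2.
-3 ≠ -2, so there is no saddle point; optimal play is mixed.
Let the kicker play Low with probability p. Expected payoff against Near: (-3)p + (-2)(1−p) = −p − 2; against Far: 3p + (-5)(1−p) = 8p − 5.
Setting these equal: −p − 2 = 8p − 5 ⇒ −9p = -3 ⇒ p = 1/3, and the value is (-1)·(1/3) − 2 = -7/3.
For the keeper: with q = P(Near), equating Low's and High's payoffs gives −6q + 3 = 3q − 5 ⇒ q = 8/9.

1/9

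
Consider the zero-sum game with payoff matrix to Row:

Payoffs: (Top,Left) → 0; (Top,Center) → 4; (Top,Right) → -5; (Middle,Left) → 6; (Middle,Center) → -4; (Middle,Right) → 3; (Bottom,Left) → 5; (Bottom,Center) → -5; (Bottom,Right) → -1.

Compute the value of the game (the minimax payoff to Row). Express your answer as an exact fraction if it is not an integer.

Row minima: Top → -5, Middle → -4, Bottom → -5; maximin = -4.
Column maxima: Left → 6, Center → 4, Right → 3; minimax = 3.
-4 ≠ 3, so there is no saddle point; optimal play is mixed.
Bottom is strictly dominated by Middle, so Row never plays it.
Left is strictly dominated by Right (it gives Row strictly more in every row), so Column never plays it.
On the remaining 2×2 (Top, Middle vs Center, Right):
Let Row play Top with probability p. Expected payoff against Center: 4p + (-4)(1−p) = 8p − 4; against Right: (-5)p + 3(1−p) = −8p + 3.
Setting these equal: 8p − 4 = −8p + 3 ⇒ 16p = 7 ⇒ p = 7/16, and the value is (8)·(7/16) − 4 = -1/2.
For Column: with q = P(Center), equating Top's and Middle's payoffs gives 9q − 5 = −7q + 3 ⇒ q = 1/2.

-1/2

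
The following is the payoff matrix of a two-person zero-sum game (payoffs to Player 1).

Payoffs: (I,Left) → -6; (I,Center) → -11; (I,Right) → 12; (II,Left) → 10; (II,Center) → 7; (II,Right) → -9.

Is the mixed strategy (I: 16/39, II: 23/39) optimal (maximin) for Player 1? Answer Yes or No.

Against Left this mix gives (16/39)·(-6) + (23/39)·10 = 134/39.
Against Center this mix gives (16/39)·(-11) + (23/39)·7 = -5/13.
Against Right this mix gives (16/39)·12 + (23/39)·(-9) = -5/13.
All of Player 2's active replies (Center, Right) yield -5/13, and no column does worse for Player 1. The mix makes Player 2 indifferent and guarantees -5/13, so it is optimal.

Yes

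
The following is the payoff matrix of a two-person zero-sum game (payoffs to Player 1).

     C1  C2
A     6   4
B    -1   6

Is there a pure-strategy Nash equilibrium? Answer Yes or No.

No

Row minima: A → 4, B → -1; maximin = 4.
Column maxima: C1 → 6, C2 → 6; minimax = 6.
4 ≠ 6, so no pure-strategy equilibrium exists.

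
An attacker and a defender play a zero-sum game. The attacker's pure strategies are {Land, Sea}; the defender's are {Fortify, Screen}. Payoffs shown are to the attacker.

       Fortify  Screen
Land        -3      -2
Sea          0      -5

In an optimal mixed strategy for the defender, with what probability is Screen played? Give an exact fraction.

1/2

Row minima: Land → -3, Sea → -5; maximin = -3.
Column maxima: Fortify → 0, Screen → -2; minimax = -2.
-3 ≠ -2, so there is no saddle point; optimal play is mixed.
Let the attacker play Land with probability p. Expected payoff against Fortify: (-3)p + 0(1−p) = −3p; against Screen: (-2)p + (-5)(1−p) = 3p − 5.
Setting these equal: −3p = 3p − 5 ⇒ −6p = -5 ⇒ p = 5/6, and the value is (-3)·(5/6) = -5/2.
For the defender: with q = P(Fortify), equating Land's and Sea's payoffs gives −q − 2 = 5q − 5 ⇒ q = 1/2.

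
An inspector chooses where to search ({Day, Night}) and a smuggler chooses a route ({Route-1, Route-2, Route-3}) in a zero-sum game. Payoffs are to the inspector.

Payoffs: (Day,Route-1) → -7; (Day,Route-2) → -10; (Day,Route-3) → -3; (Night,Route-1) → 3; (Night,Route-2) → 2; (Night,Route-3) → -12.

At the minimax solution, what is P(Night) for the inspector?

1/3

Row minima: Day → -10, Night → -12; maximin = -10.
Column maxima: Route-1 → 3, Route-2 → 2, Route-3 → -3; minimax = -3.
-10 ≠ -3, so there is no saddle point; optimal play is mixed.
Route-1 is strictly dominated by Route-2 (it gives the inspector strictly more in every row), so the smuggler never plays it.
On the remaining 2×2 (Day, Night vs Route-2, Route-3):
Let the inspector play Day with probability p. Expected payoff against Route-2: (-10)p + 2(1−p) = −12p + 2; against Route-3: (-3)p + (-12)(1−p) = 9p − 12.
Setting these equal: −12p + 2 = 9p − 12 ⇒ −21p = -14 ⇒ p = 2/3, and the value is (-12)·(2/3) + 2 = -6.
For the smuggler: with q = P(Route-2), equating Day's and Night's payoffs gives −7q − 3 = 14q − 12 ⇒ q = 3/7.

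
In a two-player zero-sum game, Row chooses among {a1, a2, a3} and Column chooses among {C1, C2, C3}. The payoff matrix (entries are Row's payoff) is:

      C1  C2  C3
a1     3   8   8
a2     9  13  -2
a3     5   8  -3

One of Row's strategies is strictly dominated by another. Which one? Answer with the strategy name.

a2 gives a strictly higher payoff than a3 against every column: 9 > 5, 13 > 8, -2 > -3.
So a3 is strictly dominated and Row never plays it.

a3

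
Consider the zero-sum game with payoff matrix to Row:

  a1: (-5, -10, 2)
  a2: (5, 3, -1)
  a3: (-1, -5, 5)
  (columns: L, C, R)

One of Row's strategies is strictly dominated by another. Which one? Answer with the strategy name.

a3 gives a strictly higher payoff than a1 against every column: -1 > -5, -5 > -10, 5 > 2.
So a1 is strictly dominated and Row never plays it.

a1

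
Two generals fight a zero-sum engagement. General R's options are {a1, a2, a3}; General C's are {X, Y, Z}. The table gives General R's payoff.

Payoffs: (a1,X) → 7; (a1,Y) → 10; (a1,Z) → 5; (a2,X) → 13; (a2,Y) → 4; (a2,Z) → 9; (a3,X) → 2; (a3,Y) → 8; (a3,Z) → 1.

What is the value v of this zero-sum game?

Row minima: a1 → 5, a2 → 4, a3 → 1; maximin = 5.
Column maxima: X → 13, Y → 10, Z → 9; minimax = 9.
5 ≠ 9, so there is no saddle point; optimal play is mixed.
a3 is strictly dominated by a1, so General R never plays it.
X is strictly dominated by Z (it gives General R strictly more in every row), so General C never plays it.
On the remaining 2×2 (a1, a2 vs Y, Z):
Let General R play a1 with probability p. Expected payoff against Y: 10p + 4(1−p) = 6p + 4; against Z: 5p + 9(1−p) = −4p + 9.
Setting these equal: 6p + 4 = −4p + 9 ⇒ 10p = 5 ⇒ p = 1/2, and the value is (6)·(1/2) + 4 = 7.
For General C: with q = P(Y), equating a1's and a2's payoffs gives 5q + 5 = −5q + 9 ⇒ q = 2/5.

7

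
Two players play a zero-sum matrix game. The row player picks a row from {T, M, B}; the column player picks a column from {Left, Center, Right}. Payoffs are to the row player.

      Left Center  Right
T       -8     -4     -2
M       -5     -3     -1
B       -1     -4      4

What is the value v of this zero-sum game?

Row minima: T → -8, M → -5, B → -4; maximin = -4.
Column maxima: Left → -1, Center → -3, Right → 4; minimax = -3.
-4 ≠ -3, so there is no saddle point; optimal play is mixed.
T is strictly dominated by M, so the row player never plays it.
Right is strictly dominated by Left (it gives the row player strictly more in every row), so the column player never plays it.
On the remaining 2×2 (M, B vs Left, Center):
Let the row player play M with probability p. Expected payoff against Left: (-5)p + (-1)(1−p) = −4p − 1; against Center: (-3)p + (-4)(1−p) = p − 4.
Setting these equal: −4p − 1 = p − 4 ⇒ −5p = -3 ⇒ p = 3/5, and the value is (-4)·(3/5) − 1 = -17/5.
For the column player: with q = P(Left), equating M's and B's payoffs gives −2q − 3 = 3q − 4 ⇒ q = 1/5.

-17/5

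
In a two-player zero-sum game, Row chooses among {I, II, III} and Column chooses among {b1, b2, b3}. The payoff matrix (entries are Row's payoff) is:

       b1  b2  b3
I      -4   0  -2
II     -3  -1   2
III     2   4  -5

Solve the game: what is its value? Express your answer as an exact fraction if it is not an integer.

Row minima: I → -4, II → -3, III → -5; maximin = -3.
Column maxima: b1 → 2, b2 → 4, b3 → 2; minimax = 2.
-3 ≠ 2, so there is no saddle point; optimal play is mixed.
b2 is strictly dominated by b1 (it gives Row strictly more in every row), so Column never plays it.
With b2 eliminated, I is strictly dominated by II (II gives Row strictly more in every remaining column), so Row never plays it.
On the remaining 2×2 (II, III vs b1, b3):
Let Row play II with probability p. Expected payoff against b1: (-3)p + 2(1−p) = −5p + 2; against b3: 2p + (-5)(1−p) = 7p − 5.
Setting these equal: −5p + 2 = 7p − 5 ⇒ −12p = -7 ⇒ p = 7/12, and the value is (-5)·(7/12) + 2 = -11/12.
For Column: with q = P(b1), equating II's and III's payoffs gives −5q + 2 = 7q − 5 ⇒ q = 7/12.

-11/12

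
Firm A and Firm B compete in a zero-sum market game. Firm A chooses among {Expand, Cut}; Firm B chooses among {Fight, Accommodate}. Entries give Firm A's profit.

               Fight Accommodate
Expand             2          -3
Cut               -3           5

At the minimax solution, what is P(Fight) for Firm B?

8/13

Row minima: Expand → -3, Cut → -3; maximin = -3.
Column maxima: Fight → 2, Accommodate → 5; minimax = 2.
-3 ≠ 2, so there is no saddle point; optimal play is mixed.
Let Firm A play Expand with probability p. Expected payoff against Fight: 2p + (-3)(1−p) = 5p − 3; against Accommodate: (-3)p + 5(1−p) = −8p + 5.
Setting these equal: 5p − 3 = −8p + 5 ⇒ 13p = 8 ⇒ p = 8/13, and the value is (5)·(8/13) − 3 = 1/13.
For Firm B: with q = P(Fight), equating Expand's and Cut's payoffs gives 5q − 3 = −8q + 5 ⇒ q = 8/13.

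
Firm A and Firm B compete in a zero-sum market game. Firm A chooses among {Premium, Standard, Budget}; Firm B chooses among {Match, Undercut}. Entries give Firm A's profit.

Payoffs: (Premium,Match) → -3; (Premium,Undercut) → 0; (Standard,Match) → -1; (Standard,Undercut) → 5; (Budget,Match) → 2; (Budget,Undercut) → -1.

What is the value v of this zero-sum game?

1

Row minima: Premium → -3, Standard → -1, Budget → -1; maximin = -1.
Column maxima: Match → 2, Undercut → 5; minimax = 2.
-1 ≠ 2, so there is no saddle point; optimal play is mixed.
Premium is strictly dominated by Standard, so Firm A never plays it.
On the remaining 2×2 (Standard, Budget vs Match, Undercut):
Let Firm A play Standard with probability p. Expected payoff against Match: (-1)p + 2(1−p) = −3p + 2; against Undercut: 5p + (-1)(1−p) = 6p − 1.
Setting these equal: −3p + 2 = 6p − 1 ⇒ −9p = -3 ⇒ p = 1/3, and the value is (-3)·(1/3) + 2 = 1.
For Firm B: with q = P(Match), equating Standard's and Budget's payoffs gives −6q + 5 = 3q − 1 ⇒ q = 2/3.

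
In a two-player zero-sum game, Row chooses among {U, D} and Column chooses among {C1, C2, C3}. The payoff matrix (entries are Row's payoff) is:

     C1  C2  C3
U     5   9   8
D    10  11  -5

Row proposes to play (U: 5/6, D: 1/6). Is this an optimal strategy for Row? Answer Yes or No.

Yes

Against C1 this mix gives (5/6)·5 + (1/6)·10 = 35/6.
Against C2 this mix gives (5/6)·9 + (1/6)·11 = 28/3.
Against C3 this mix gives (5/6)·8 + (1/6)·(-5) = 35/6.
All of Column's active replies (C1, C3) yield 35/6, and no column does worse for Row. The mix makes Column indifferent and guarantees 35/6, so it is optimal.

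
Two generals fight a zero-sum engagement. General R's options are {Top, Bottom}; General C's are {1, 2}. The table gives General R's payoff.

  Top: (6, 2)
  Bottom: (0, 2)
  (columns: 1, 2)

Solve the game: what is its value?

Row minima: Top → 2, Bottom → 0; maximin = 2.
Column maxima: 1 → 6, 2 → 2; minimax = 2.
Since maximin = minimax = 2, there is a saddle point and the value is 2.

2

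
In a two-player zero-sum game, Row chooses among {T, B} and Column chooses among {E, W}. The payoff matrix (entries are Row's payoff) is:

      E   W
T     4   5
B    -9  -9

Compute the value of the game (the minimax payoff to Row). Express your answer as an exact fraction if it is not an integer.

4

Row minima: T → 4, B → -9; maximin = 4.
Column maxima: E → 4, W → 5; minimax = 4.
Since maximin = minimax = 4, there is a saddle point and the value is 4.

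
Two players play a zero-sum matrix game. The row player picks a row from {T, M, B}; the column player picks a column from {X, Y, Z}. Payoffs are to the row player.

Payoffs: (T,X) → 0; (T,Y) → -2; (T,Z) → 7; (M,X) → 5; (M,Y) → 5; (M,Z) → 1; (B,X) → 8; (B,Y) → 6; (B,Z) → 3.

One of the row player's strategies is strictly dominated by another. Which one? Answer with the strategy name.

B gives a strictly higher payoff than M against every column: 8 > 5, 6 > 5, 3 > 1.
So M is strictly dominated and the row player never plays it.

M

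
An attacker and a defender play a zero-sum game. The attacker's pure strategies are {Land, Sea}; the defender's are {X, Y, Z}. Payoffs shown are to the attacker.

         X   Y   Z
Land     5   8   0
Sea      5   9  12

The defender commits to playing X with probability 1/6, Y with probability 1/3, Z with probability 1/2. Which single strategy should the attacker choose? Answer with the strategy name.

Expected payoff of Land: (1/6)·5 + (1/3)·8 + (1/2)·0 = 7/2.
Expected payoff of Sea: (1/6)·5 + (1/3)·9 + (1/2)·12 = 59/6.
The largest is 59/6, so the attacker's best response is Sea.

Sea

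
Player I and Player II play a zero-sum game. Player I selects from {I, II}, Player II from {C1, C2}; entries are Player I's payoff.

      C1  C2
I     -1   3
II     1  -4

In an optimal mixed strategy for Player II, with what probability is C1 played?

Row minima: I → -1, II → -4; maximin = -1.
Column maxima: C1 → 1, C2 → 3; minimax = 1.
-1 ≠ 1, so there is no saddle point; optimal play is mixed.
Let Player I play I with probability p. Expected payoff against C1: (-1)p + 1(1−p) = −2p + 1; against C2: 3p + (-4)(1−p) = 7p − 4.
Setting these equal: −2p + 1 = 7p − 4 ⇒ −9p = -5 ⇒ p = 5/9, and the value is (-2)·(5/9) + 1 = -1/9.
For Player II: with q = P(C1), equating I's and II's payoffs gives −4q + 3 = 5q − 4 ⇒ q = 7/9.

7/9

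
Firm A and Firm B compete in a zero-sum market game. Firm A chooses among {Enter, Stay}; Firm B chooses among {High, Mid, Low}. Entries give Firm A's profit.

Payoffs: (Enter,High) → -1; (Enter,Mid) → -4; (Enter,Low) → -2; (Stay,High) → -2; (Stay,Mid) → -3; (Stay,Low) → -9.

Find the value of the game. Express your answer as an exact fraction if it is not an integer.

Row minima: Enter → -4, Stay → -9; maximin = -4.
Column maxima: High → -1, Mid → -3, Low → -2; minimax = -3.
-4 ≠ -3, so there is no saddle point; optimal play is mixed.
High is strictly dominated by Mid (it gives Firm A strictly more in every row), so Firm B never plays it.
On the remaining 2×2 (Enter, Stay vs Mid, Low):
Let Firm A play Enter with probability p. Expected payoff against Mid: (-4)p + (-3)(1−p) = −p − 3; against Low: (-2)p + (-9)(1−p) = 7p − 9.
Setting these equal: −p − 3 = 7p − 9 ⇒ −8p = -6 ⇒ p = 3/4, and the value is (-1)·(3/4) − 3 = -15/4.
For Firm B: with q = P(Mid), equating Enter's and Stay's payoffs gives −2q − 2 = 6q − 9 ⇒ q = 7/8.

-15/4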